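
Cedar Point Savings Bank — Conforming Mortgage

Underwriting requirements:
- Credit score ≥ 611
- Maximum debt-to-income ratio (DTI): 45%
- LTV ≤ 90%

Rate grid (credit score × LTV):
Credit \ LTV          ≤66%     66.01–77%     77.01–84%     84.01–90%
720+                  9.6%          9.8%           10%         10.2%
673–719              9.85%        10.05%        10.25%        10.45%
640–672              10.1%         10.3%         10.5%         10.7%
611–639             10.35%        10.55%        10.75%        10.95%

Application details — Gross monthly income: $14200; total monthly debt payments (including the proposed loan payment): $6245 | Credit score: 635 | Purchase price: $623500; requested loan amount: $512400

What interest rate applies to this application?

10.75%

Credit score 635 ≥ 611; DTI = 6,245/14,200 = 44% ≤ 45%
LTV = 512,400/623,500 = 82.2% ≤ 90%
Row: 635 falls in 611–639. Column: 82.2% falls in 77.01–84%. Rate = 10.75%.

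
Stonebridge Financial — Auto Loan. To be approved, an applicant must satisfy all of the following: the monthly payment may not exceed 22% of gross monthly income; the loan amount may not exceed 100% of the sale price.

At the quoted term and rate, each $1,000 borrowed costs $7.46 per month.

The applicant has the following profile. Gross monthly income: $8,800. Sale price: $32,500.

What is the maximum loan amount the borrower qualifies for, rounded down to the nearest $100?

Payment cap: 22% × $8,800 = $1,936/month.
At $7.46 per $1,000, that supports 1,936/7.46 × 1,000 ≈ $259,517 → $259,500.
LTV cap: 100% × $32,500 = $32,500 → $32,500.
Binding constraint: loan-to-value.

$32,500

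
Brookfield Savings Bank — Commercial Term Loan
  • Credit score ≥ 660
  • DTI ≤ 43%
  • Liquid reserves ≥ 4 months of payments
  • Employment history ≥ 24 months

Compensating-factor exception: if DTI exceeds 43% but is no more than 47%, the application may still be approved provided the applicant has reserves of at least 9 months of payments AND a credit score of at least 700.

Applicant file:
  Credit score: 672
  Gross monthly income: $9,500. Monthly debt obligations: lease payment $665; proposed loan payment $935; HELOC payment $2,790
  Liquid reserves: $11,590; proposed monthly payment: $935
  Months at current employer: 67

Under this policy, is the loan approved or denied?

Denied

Credit score 672 ≥ 660 (meets base)
Total debts = (665 + 935 + 2,790) = 4,390. DTI = 4,390/9,500 = 46.2% > 43% — standard DTI limit exceeded.
Reserves: 11,590 ÷ 935 = 12.4 months (meets 4-month minimum)
Employment 67 ≥ 24 months
DTI 46.2% is within the 43%–47% exception band; checking compensating factors.
Reserves 12.4 ≥ 9 months; credit score 672 < 700.
Compensating-factor requirement not fully met.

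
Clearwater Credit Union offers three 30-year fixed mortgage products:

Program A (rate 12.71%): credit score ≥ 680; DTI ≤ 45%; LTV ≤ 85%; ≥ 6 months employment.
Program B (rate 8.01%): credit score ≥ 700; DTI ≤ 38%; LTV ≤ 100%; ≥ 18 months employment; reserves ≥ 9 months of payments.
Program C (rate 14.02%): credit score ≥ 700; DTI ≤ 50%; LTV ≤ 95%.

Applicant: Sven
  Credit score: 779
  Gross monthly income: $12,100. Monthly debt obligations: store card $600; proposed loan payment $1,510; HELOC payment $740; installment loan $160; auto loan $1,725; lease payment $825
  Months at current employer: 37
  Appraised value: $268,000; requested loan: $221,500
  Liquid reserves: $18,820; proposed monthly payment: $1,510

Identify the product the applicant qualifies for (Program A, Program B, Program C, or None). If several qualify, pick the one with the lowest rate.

Total debts = (600 + 1,510 + 740 + 160 + 1,725 + 825) = 5,560; DTI = 5,560/12,100 = 46%.
LTV = 221,500/268,000 = 82.6%.
Reserves = 18,820/1,510 = 12.5 months.
Program A: score 779 ≥ 680; DTI 46% > 45%; LTV 82.6% ≤ 85%; employment 37 ≥ 6 mo → does not qualify.
Program B: score 779 ≥ 700; DTI 46% > 38%; LTV 82.6% ≤ 100%; employment 37 ≥ 18 mo; reserves 12.5 ≥ 9 mo → does not qualify.
Program C: score 779 ≥ 700; DTI 46% ≤ 50%; LTV 82.6% ≤ 95% → qualifies.

Program C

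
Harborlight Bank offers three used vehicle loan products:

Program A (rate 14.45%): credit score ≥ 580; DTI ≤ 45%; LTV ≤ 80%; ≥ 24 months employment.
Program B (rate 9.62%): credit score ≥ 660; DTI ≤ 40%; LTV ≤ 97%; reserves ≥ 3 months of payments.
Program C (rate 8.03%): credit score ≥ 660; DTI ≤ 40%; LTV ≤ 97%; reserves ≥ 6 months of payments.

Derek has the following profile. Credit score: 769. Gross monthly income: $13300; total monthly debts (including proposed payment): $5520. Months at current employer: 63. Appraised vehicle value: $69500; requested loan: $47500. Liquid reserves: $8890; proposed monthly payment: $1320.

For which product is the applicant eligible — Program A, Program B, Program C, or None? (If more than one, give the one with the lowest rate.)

DTI = 5,520/13,300 = 41.5%.
LTV = 47,500/69,500 = 68.3%.
Reserves = 8,890/1,320 = 6.7 months.
Program A: score 769 ≥ 580; DTI 41.5% ≤ 45%; LTV 68.3% ≤ 80%; employment 63 ≥ 24 mo → qualifies.
Program B: score 769 ≥ 660; DTI 41.5% > 40%; LTV 68.3% ≤ 97%; reserves 6.7 ≥ 3 mo → does not qualify.
Program C: score 769 ≥ 660; DTI 41.5% > 40%; LTV 68.3% ≤ 97%; reserves 6.7 ≥ 6 mo → does not qualify.

Program A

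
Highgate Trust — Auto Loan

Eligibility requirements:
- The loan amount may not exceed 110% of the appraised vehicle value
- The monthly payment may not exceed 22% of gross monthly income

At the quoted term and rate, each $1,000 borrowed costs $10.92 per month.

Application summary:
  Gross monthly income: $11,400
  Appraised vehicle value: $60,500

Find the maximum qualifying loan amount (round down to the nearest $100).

Payment cap: 22% × $11,400 = $2,508/month.
At $10.92 per $1,000, that supports 2,508/10.92 × 1,000 ≈ $229,670 → $229,600.
LTV cap: 110% × $60,500 = $66,550 → $66,500.
Binding constraint: loan-to-value.

$66,500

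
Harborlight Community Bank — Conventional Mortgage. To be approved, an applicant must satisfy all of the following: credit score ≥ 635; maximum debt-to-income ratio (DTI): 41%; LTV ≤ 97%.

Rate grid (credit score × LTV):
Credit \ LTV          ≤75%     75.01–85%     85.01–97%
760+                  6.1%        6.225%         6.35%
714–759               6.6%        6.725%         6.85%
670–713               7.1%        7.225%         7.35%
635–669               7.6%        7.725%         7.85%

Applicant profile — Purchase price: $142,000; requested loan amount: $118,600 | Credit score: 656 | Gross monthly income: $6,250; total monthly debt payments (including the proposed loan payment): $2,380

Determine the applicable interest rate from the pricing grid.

Credit score 656 ≥ 635; DTI: 2,380 ÷ 6,250 = 38.1%, within the 41% cap
LTV = 118,600/142,000 = 83.5% ≤ 97%
Row: 656 falls in 635–669. Column: 83.5% falls in 75.01–85%. Rate = 7.725%.

7.725%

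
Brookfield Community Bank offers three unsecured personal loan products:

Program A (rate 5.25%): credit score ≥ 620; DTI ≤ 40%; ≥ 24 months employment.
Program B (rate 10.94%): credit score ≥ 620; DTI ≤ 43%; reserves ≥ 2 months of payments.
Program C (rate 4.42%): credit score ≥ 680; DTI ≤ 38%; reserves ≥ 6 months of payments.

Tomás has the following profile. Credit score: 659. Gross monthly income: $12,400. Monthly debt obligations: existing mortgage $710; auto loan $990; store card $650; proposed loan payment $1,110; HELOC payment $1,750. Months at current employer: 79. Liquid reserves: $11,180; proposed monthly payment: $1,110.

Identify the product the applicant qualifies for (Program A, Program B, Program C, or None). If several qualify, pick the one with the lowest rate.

Total debts = (710 + 990 + 650 + 1,110 + 1,750) = 5,210; DTI = 5,210/12,400 = 42%.
Reserves = 11,180/1,110 = 10.1 months.
Program A: score 659 ≥ 620; DTI 42% > 40%; employment 79 ≥ 24 mo → does not qualify.
Program B: score 659 ≥ 620; DTI 42% ≤ 43%; reserves 10.1 ≥ 2 mo → qualifies.
Program C: score 659 < 680; DTI 42% > 38%; reserves 10.1 ≥ 6 mo → does not qualify.

Program B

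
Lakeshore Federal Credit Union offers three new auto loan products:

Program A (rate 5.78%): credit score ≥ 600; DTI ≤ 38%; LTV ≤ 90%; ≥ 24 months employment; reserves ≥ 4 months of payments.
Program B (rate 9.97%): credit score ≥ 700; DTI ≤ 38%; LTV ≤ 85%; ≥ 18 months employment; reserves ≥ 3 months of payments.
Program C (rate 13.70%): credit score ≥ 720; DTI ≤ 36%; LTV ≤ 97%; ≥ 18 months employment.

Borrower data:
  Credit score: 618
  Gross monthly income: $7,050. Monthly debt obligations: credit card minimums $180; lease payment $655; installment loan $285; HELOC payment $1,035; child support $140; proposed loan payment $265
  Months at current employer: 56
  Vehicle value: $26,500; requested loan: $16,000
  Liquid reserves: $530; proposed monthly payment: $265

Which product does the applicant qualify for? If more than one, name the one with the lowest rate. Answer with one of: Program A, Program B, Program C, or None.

None

Total debts = (180 + 655 + 285 + 1,035 + 140 + 265) = 2,560; DTI = 2,560/7,050 = 36.3%.
LTV = 16,000/26,500 = 60.4%.
Reserves = 530/265 = 2.0 months.
Program A: score 618 ≥ 600; DTI 36.3% ≤ 38%; LTV 60.4% ≤ 90%; employment 56 ≥ 24 mo; reserves 2.0 < 4 mo → does not qualify.
Program B: score 618 < 700; DTI 36.3% ≤ 38%; LTV 60.4% ≤ 85%; employment 56 ≥ 18 mo; reserves 2.0 < 3 mo → does not qualify.
Program C: score 618 < 720; DTI 36.3% > 36%; LTV 60.4% ≤ 97%; employment 56 ≥ 18 mo → does not qualify.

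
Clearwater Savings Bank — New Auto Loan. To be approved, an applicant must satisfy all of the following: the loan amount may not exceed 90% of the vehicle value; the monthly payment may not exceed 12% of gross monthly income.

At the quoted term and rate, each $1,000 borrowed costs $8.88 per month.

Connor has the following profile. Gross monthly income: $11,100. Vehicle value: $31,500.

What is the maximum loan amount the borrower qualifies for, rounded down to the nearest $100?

$28,300

Payment cap: 12% × $11,100 = $1,332/month.
At $8.88 per $1,000, that supports 1,332/8.88 × 1,000 ≈ $150,000 → $150,000.
LTV cap: 90% × $31,500 = $28,350 → $28,300.
Binding constraint: loan-to-value.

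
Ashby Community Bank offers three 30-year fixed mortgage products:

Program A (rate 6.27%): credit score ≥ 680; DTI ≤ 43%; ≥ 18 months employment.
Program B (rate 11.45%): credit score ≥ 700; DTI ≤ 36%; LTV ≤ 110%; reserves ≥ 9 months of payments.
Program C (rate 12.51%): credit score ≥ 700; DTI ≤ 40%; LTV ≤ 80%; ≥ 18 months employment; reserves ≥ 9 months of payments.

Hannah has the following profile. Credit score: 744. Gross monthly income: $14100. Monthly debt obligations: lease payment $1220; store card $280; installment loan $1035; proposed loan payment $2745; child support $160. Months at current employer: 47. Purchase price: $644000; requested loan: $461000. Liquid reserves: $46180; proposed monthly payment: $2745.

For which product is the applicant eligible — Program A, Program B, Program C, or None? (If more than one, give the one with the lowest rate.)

Program A

Total debts = (1,220 + 280 + 1,035 + 2,745 + 160) = 5,440; DTI = 5,440/14,100 = 38.6%.
LTV = 461,000/644,000 = 71.6%.
Reserves = 46,180/2,745 = 16.8 months.
Program A: score 744 ≥ 680; DTI 38.6% ≤ 43%; employment 47 ≥ 18 mo → qualifies.
Program B: score 744 ≥ 700; DTI 38.6% > 36%; LTV 71.6% ≤ 110%; reserves 16.8 ≥ 9 mo → does not qualify.
Program C: score 744 ≥ 700; DTI 38.6% ≤ 40%; LTV 71.6% ≤ 80%; employment 47 ≥ 18 mo; reserves 16.8 ≥ 9 mo → qualifies.
Qualifying: Program A, Program C. Lowest rate is 6.27% → Program A.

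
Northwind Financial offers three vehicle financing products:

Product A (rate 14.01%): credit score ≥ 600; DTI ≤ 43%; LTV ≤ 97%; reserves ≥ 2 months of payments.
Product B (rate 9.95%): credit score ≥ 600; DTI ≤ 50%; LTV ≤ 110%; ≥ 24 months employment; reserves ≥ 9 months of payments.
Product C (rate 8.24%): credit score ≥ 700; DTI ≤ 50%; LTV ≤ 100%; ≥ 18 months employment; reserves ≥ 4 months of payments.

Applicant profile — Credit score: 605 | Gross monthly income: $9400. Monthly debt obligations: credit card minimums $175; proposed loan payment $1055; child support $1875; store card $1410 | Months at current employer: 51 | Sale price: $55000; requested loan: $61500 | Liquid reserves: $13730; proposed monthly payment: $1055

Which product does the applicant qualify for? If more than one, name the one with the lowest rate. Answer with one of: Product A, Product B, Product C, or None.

None

Total debts = (175 + 1,055 + 1,875 + 1,410) = 4,515; DTI = 4,515/9,400 = 48%.
LTV = 61,500/55,000 = 111.8%.
Reserves = 13,730/1,055 = 13.0 months.
Product A: score 605 ≥ 600; DTI 48% > 43%; LTV 111.8% > 97%; reserves 13.0 ≥ 2 mo → does not qualify.
Product B: score 605 ≥ 600; DTI 48% ≤ 50%; LTV 111.8% > 110%; employment 51 ≥ 24 mo; reserves 13.0 ≥ 9 mo → does not qualify.
Product C: score 605 < 700; DTI 48% ≤ 50%; LTV 111.8% > 100%; employment 51 ≥ 18 mo; reserves 13.0 ≥ 4 mo → does not qualify.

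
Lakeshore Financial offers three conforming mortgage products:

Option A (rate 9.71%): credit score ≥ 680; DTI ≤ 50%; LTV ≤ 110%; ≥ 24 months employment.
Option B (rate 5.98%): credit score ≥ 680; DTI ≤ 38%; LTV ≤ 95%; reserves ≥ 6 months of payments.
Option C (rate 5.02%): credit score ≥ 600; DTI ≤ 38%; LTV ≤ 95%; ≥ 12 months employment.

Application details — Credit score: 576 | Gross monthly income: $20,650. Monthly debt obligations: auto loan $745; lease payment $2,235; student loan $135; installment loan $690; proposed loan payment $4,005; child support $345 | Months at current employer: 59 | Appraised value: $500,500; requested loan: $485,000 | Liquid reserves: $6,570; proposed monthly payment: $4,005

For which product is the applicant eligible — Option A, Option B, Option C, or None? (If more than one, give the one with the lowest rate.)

None

Total debts = (745 + 2,235 + 135 + 690 + 4,005 + 345) = 8,155; DTI = 8,155/20,650 = 39.5%.
LTV = 485,000/500,500 = 96.9%.
Reserves = 6,570/4,005 = 1.6 months.
Option A: score 576 < 680; DTI 39.5% ≤ 50%; LTV 96.9% ≤ 110%; employment 59 ≥ 24 mo → does not qualify.
Option B: score 576 < 680; DTI 39.5% > 38%; LTV 96.9% > 95%; reserves 1.6 < 6 mo → does not qualify.
Option C: score 576 < 600; DTI 39.5% > 38%; LTV 96.9% > 95%; employment 59 ≥ 12 mo → does not qualify.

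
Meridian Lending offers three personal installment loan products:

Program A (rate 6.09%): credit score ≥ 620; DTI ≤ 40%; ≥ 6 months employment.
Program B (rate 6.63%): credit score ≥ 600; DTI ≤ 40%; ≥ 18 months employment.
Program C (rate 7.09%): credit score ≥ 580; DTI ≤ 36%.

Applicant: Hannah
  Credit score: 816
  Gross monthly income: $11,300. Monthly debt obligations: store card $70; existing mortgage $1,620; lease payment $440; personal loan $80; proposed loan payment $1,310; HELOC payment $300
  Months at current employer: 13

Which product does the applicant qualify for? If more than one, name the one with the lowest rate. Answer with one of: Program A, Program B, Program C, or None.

Total debts = (70 + 1,620 + 440 + 80 + 1,310 + 300) = 3,820; DTI = 3,820/11,300 = 33.8%.
Program A: score 816 ≥ 620; DTI 33.8% ≤ 40%; employment 13 ≥ 6 mo → qualifies.
Program B: score 816 ≥ 600; DTI 33.8% ≤ 40%; employment 13 < 18 mo → does not qualify.
Program C: score 816 ≥ 580; DTI 33.8% ≤ 36% → qualifies.
Qualifying: Program A, Program C. Lowest rate is 6.09% → Program A.

Program A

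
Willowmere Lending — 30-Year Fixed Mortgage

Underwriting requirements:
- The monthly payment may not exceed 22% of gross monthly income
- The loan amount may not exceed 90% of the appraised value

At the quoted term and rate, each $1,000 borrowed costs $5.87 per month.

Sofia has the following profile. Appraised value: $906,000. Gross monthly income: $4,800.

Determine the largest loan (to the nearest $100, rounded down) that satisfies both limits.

$179,800

Payment cap: 22% × $4,800 = $1,056/month.
At $5.87 per $1,000, that supports 1,056/5.87 × 1,000 ≈ $179,897 → $179,800.
LTV cap: 90% × $906,000 = $815,400 → $815,400.
Binding constraint: payment-to-income.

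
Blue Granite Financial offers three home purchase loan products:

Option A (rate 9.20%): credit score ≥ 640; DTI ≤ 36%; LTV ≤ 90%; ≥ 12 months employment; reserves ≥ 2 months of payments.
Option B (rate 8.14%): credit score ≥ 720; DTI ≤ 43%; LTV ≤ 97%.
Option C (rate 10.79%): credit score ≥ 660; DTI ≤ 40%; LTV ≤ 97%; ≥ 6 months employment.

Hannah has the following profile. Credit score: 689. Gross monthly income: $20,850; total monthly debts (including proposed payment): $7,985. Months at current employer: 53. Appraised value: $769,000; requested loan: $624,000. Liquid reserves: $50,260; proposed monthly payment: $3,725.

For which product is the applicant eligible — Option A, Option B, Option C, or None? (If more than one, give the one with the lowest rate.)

DTI = 7,985/20,850 = 38.3%.
LTV = 624,000/769,000 = 81.1%.
Reserves = 50,260/3,725 = 13.5 months.
Option A: score 689 ≥ 640; DTI 38.3% > 36%; LTV 81.1% ≤ 90%; employment 53 ≥ 12 mo; reserves 13.5 ≥ 2 mo → does not qualify.
Option B: score 689 < 720; DTI 38.3% ≤ 43%; LTV 81.1% ≤ 97% → does not qualify.
Option C: score 689 ≥ 660; DTI 38.3% ≤ 40%; LTV 81.1% ≤ 97%; employment 53 ≥ 6 mo → qualifies.

Option C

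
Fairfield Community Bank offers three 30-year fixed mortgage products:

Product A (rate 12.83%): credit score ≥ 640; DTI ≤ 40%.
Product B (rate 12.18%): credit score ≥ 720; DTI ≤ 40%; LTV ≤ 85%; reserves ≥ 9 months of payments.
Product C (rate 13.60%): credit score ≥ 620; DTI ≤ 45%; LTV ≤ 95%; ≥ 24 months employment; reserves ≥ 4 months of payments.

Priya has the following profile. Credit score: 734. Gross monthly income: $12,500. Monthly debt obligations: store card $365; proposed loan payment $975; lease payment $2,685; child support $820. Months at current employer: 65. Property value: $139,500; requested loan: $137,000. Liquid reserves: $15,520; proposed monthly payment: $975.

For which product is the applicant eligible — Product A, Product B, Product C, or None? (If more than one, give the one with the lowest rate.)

Product A

Total debts = (365 + 975 + 2,685 + 820) = 4,845; DTI = 4,845/12,500 = 38.8%.
LTV = 137,000/139,500 = 98.2%.
Reserves = 15,520/975 = 15.9 months.
Product A: score 734 ≥ 640; DTI 38.8% ≤ 40% → qualifies.
Product B: score 734 ≥ 720; DTI 38.8% ≤ 40%; LTV 98.2% > 85%; reserves 15.9 ≥ 9 mo → does not qualify.
Product C: score 734 ≥ 620; DTI 38.8% ≤ 45%; LTV 98.2% > 95%; employment 65 ≥ 24 mo; reserves 15.9 ≥ 4 mo → does not qualify.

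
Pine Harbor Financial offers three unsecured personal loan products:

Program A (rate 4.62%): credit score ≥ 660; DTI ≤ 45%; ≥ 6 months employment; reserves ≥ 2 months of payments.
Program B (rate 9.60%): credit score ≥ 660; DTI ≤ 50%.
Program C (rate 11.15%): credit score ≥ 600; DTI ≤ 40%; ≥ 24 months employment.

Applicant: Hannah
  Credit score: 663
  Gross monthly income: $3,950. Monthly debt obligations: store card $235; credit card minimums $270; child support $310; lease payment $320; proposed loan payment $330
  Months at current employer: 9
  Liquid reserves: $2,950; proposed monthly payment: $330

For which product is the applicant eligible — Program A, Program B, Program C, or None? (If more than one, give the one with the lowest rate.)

Total debts = (235 + 270 + 310 + 320 + 330) = 1,465; DTI = 1,465/3,950 = 37.1%.
Reserves = 2,950/330 = 8.9 months.
Program A: score 663 ≥ 660; DTI 37.1% ≤ 45%; employment 9 ≥ 6 mo; reserves 8.9 ≥ 2 mo → qualifies.
Program B: score 663 ≥ 660; DTI 37.1% ≤ 50% → qualifies.
Program C: score 663 ≥ 600; DTI 37.1% ≤ 40%; employment 9 < 24 mo → does not qualify.
Qualifying: Program A, Program B. Lowest rate is 4.62% → Program A.

Program A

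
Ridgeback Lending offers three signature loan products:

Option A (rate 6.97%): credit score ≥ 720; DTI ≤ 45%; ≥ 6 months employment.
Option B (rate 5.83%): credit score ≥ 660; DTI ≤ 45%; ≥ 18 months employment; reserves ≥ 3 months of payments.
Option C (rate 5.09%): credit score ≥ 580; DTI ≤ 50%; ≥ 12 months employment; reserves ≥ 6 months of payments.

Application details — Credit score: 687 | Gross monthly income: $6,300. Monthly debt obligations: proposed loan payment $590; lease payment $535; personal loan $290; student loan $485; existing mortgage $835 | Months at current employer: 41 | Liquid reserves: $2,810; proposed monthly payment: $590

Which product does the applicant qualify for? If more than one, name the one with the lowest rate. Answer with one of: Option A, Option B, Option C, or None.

Option B

Total debts = (590 + 535 + 290 + 485 + 835) = 2,735; DTI = 2,735/6,300 = 43.4%.
Reserves = 2,810/590 = 4.8 months.
Option A: score 687 < 720; DTI 43.4% ≤ 45%; employment 41 ≥ 6 mo → does not qualify.
Option B: score 687 ≥ 660; DTI 43.4% ≤ 45%; employment 41 ≥ 18 mo; reserves 4.8 ≥ 3 mo → qualifies.
Option C: score 687 ≥ 580; DTI 43.4% ≤ 50%; employment 41 ≥ 12 mo; reserves 4.8 < 6 mo → does not qualify.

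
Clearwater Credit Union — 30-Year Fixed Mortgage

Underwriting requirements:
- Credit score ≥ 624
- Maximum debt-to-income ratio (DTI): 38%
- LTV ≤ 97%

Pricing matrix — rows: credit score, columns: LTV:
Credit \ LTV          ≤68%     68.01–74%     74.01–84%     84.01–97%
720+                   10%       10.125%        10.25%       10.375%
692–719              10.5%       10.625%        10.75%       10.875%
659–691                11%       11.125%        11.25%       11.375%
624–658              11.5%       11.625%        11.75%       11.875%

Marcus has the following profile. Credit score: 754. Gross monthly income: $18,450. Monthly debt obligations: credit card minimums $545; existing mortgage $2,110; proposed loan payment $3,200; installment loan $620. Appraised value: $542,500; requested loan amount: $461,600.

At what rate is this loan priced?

Credit score 754 ≥ 624; Total monthly debts = (545 + 2,110 + 3,200 + 620) = 6,475. DTI: 6,475 ÷ 18,450 = 35.1%, within the 38% cap
LTV: 461,600 ÷ 542,500 = 85.1%, within 97% cap
Row: 754 falls in 720+. Column: 85.1% falls in 84.01–97%. Rate = 10.375%.

10.375%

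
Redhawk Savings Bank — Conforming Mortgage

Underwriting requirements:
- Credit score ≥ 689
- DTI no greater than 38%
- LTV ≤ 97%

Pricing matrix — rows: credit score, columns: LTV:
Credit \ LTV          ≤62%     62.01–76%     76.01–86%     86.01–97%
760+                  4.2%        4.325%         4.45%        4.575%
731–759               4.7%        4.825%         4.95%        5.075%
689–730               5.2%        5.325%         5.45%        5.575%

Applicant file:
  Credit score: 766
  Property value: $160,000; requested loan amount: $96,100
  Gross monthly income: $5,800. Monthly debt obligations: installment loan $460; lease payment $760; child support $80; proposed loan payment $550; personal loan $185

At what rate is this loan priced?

4.2%

Credit score 766 ≥ 689; Total monthly debts = (460 + 760 + 80 + 550 + 185) = 2,035. DTI: 2,035 ÷ 5,800 = 35.1%, within the 38% cap
LTV: 96,100 ÷ 160,000 = 60.1%, within 97% cap
Credit 766 → row 760+; LTV 60.1% → column ≤62%. Grid cell → 4.2%.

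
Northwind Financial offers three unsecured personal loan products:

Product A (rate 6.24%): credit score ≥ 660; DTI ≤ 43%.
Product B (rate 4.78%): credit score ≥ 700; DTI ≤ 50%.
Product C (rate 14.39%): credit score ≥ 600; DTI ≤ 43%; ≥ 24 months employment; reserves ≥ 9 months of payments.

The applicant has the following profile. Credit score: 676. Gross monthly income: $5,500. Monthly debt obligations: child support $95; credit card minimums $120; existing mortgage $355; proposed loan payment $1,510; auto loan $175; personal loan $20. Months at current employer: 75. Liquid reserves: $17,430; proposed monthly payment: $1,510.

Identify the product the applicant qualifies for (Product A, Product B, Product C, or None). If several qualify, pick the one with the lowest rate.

Product A

Total debts = (95 + 120 + 355 + 1,510 + 175 + 20) = 2,275; DTI = 2,275/5,500 = 41.4%.
Reserves = 17,430/1,510 = 11.5 months.
Product A: score 676 ≥ 660; DTI 41.4% ≤ 43% → qualifies.
Product B: score 676 < 700; DTI 41.4% ≤ 50% → does not qualify.
Product C: score 676 ≥ 600; DTI 41.4% ≤ 43%; employment 75 ≥ 24 mo; reserves 11.5 ≥ 9 mo → qualifies.
Qualifying: Product A, Product C. Lowest rate is 6.24% → Product A.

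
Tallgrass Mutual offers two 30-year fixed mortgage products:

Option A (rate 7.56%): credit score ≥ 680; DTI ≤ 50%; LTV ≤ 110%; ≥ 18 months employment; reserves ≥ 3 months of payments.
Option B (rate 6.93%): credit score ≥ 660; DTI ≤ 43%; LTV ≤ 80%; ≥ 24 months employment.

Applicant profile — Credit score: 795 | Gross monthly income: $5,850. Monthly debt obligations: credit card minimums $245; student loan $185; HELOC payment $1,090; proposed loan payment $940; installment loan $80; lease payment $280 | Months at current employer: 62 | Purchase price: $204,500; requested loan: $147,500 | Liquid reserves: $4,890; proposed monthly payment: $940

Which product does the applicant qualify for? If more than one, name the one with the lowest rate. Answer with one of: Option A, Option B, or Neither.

Option A

Total debts = (245 + 185 + 1,090 + 940 + 80 + 280) = 2,820; DTI = 2,820/5,850 = 48.2%.
LTV = 147,500/204,500 = 72.1%.
Reserves = 4,890/940 = 5.2 months.
Option A: score 795 ≥ 680; DTI 48.2% ≤ 50%; LTV 72.1% ≤ 110%; employment 62 ≥ 18 mo; reserves 5.2 ≥ 3 mo → qualifies.
Option B: score 795 ≥ 660; DTI 48.2% > 43%; LTV 72.1% ≤ 80%; employment 62 ≥ 24 mo → does not qualify.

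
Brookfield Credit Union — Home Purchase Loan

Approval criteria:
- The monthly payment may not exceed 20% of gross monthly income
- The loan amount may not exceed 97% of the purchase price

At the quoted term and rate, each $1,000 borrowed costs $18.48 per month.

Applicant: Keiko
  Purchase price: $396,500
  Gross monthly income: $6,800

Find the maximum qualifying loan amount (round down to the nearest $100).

$73,500

Payment cap: 20% × $6,800 = $1,360/month.
At $18.48 per $1,000, that supports 1,360/18.48 × 1,000 ≈ $73,593 → $73,500.
LTV cap: 97% × $396,500 = $384,605 → $384,600.
Binding constraint: payment-to-income.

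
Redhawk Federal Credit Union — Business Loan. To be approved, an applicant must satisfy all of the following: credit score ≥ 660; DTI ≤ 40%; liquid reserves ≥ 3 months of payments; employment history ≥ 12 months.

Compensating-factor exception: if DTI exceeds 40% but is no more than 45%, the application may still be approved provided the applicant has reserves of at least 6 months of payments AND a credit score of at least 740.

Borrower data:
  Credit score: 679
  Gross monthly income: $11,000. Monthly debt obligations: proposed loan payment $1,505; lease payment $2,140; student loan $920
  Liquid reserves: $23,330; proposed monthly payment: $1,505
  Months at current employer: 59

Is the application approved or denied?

Denied

Credit score 679 ≥ 660 (meets base)
Total debts = (1,505 + 2,140 + 920) = 4,565. DTI = 4,565/11,000 = 41.5% > 40% — standard DTI limit exceeded.
Liquid reserves cover 23,330/1,505 = 15.5 months — ≥ 3 required
Employment 59 ≥ 12 months
41.5% falls in the override range (40%–45%), so the compensating-factor test applies.
Override check — reserves: 15.5 mo (ok); score: 679 (below 740).
Override conditions not both satisfied; exception does not apply.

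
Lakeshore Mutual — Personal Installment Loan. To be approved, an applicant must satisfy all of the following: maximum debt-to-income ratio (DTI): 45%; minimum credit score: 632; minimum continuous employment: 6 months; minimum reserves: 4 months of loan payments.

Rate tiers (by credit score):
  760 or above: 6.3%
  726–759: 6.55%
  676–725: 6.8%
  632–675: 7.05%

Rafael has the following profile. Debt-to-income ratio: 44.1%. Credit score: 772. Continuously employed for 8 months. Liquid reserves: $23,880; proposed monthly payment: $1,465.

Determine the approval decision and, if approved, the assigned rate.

Approved at 6.3%

Credit score 772 ≥ 632 (meets minimum)
DTI 44.1% ≤ 45%
Employment 8 ≥ 6 months
Liquid reserves cover 23,880/1,465 = 16.3 months — ≥ 4 required
All requirements met. Score 772 falls in the 760 or above tier → 6.3%.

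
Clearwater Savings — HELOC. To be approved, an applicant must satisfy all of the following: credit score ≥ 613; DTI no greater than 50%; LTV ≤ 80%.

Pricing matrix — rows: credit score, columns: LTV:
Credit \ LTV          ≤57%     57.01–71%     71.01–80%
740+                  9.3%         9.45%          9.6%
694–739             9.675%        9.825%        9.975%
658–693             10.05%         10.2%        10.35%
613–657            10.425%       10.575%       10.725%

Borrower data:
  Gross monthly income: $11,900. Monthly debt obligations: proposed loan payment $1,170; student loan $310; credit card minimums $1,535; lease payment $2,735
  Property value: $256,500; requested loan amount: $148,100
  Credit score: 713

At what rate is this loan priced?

Credit score 713 ≥ 613; Total monthly debts = (1,170 + 310 + 1,535 + 2,735) = 5,750. Debt-to-income = 5,750/11,900 = 48.3% — meets 50% limit
Loan-to-value = 148,100/256,500 = 57.7% — pass (80% max)
Credit 713 → row 694–739; LTV 57.7% → column 57.01–71%. Grid cell → 9.825%.

9.825%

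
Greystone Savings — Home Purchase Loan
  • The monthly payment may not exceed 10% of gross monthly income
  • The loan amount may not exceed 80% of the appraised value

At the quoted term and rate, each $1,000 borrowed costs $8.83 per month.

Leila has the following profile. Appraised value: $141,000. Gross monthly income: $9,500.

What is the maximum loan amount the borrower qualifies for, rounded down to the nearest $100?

$107,500

Payment cap: 10% × $9,500 = $950/month.
At $8.83 per $1,000, that supports 950/8.83 × 1,000 ≈ $107,587 → $107,500.
LTV cap: 80% × $141,000 = $112,800 → $112,800.
Binding constraint: payment-to-income.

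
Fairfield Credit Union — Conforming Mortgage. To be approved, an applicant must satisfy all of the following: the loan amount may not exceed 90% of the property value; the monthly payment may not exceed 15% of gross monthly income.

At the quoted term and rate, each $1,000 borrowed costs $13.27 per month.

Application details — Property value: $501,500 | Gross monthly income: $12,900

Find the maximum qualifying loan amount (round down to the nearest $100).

$145,800

Payment cap: 15% × $12,900 = $1,935/month.
At $13.27 per $1,000, that supports 1,935/13.27 × 1,000 ≈ $145,817 → $145,800.
LTV cap: 90% × $501,500 = $451,350 → $451,300.
Binding constraint: payment-to-income.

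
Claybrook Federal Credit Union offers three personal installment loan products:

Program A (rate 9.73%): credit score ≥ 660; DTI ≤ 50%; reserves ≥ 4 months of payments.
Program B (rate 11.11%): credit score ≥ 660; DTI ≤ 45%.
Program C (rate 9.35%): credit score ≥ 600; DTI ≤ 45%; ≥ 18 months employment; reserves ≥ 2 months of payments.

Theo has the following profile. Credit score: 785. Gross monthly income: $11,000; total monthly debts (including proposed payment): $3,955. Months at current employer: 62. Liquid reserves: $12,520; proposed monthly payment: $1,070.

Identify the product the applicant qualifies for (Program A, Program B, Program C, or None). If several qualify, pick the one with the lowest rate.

Program C

DTI = 3,955/11,000 = 36%.
Reserves = 12,520/1,070 = 11.7 months.
Program A: score 785 ≥ 660; DTI 36% ≤ 50%; reserves 11.7 ≥ 4 mo → qualifies.
Program B: score 785 ≥ 660; DTI 36% ≤ 45% → qualifies.
Program C: score 785 ≥ 600; DTI 36% ≤ 45%; employment 62 ≥ 18 mo; reserves 11.7 ≥ 2 mo → qualifies.
Qualifying: Program A, Program B, Program C. Lowest rate is 9.35% → Program C.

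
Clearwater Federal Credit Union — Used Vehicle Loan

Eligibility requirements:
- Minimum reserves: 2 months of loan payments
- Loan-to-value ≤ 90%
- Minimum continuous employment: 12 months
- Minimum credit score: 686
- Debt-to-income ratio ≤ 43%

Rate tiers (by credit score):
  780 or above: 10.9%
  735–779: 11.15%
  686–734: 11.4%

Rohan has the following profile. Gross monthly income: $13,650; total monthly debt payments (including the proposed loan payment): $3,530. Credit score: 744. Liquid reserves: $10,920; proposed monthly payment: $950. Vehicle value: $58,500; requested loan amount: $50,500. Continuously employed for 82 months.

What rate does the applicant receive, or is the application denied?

Credit score 744 ≥ 686 (meets minimum)
Liquid reserves cover 10,920/950 = 11.5 months — ≥ 2 required
Employment 82 ≥ 12 months
DTI = 3,530/13,650 = 25.9% ≤ 43%
Loan-to-value = 50,500/58,500 = 86.3% — pass (90% max)
All requirements met. Score 744 falls in the 735–779 tier → 11.15%.

Approved at 11.15%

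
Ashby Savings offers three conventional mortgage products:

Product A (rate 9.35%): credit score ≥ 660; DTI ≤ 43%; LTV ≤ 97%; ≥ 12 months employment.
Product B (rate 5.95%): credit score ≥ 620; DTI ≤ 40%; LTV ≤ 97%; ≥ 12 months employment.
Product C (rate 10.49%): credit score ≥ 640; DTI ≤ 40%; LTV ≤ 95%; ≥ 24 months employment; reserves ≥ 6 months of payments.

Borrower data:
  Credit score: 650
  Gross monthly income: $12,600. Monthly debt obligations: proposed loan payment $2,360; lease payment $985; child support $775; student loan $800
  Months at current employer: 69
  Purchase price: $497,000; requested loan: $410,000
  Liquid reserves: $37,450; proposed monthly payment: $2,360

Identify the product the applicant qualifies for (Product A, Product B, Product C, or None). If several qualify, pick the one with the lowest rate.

Total debts = (2,360 + 985 + 775 + 800) = 4,920; DTI = 4,920/12,600 = 39%.
LTV = 410,000/497,000 = 82.5%.
Reserves = 37,450/2,360 = 15.9 months.
Product A: score 650 < 660; DTI 39% ≤ 43%; LTV 82.5% ≤ 97%; employment 69 ≥ 12 mo → does not qualify.
Product B: score 650 ≥ 620; DTI 39% ≤ 40%; LTV 82.5% ≤ 97%; employment 69 ≥ 12 mo → qualifies.
Product C: score 650 ≥ 640; DTI 39% ≤ 40%; LTV 82.5% ≤ 95%; employment 69 ≥ 24 mo; reserves 15.9 ≥ 6 mo → qualifies.
Qualifying: Product B, Product C. Lowest rate is 5.95% → Product B.

Product B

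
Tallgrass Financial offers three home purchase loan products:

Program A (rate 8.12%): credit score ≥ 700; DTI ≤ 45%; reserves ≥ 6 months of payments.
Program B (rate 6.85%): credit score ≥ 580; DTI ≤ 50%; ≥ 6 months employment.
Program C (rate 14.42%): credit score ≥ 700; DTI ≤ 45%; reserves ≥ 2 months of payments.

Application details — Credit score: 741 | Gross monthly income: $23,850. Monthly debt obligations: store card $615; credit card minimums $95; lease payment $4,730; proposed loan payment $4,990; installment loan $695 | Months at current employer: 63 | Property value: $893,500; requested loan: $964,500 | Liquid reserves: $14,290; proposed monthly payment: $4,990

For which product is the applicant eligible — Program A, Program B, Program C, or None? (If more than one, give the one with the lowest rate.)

Total debts = (615 + 95 + 4,730 + 4,990 + 695) = 11,125; DTI = 11,125/23,850 = 46.6%.
LTV = 964,500/893,500 = 107.9%.
Reserves = 14,290/4,990 = 2.9 months.
Program A: score 741 ≥ 700; DTI 46.6% > 45%; reserves 2.9 < 6 mo → does not qualify.
Program B: score 741 ≥ 580; DTI 46.6% ≤ 50%; employment 63 ≥ 6 mo → qualifies.
Program C: score 741 ≥ 700; DTI 46.6% > 45%; reserves 2.9 ≥ 2 mo → does not qualify.

Program B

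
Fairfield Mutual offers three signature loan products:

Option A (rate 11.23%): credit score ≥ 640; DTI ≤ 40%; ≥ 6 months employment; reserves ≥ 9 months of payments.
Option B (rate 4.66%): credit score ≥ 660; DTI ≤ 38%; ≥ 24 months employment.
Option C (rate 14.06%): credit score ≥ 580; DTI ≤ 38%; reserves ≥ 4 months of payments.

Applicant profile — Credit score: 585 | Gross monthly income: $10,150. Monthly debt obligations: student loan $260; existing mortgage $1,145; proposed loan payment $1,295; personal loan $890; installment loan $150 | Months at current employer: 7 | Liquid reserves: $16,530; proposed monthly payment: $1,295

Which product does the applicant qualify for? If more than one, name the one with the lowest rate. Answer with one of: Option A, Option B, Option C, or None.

Total debts = (260 + 1,145 + 1,295 + 890 + 150) = 3,740; DTI = 3,740/10,150 = 36.8%.
Reserves = 16,530/1,295 = 12.8 months.
Option A: score 585 < 640; DTI 36.8% ≤ 40%; employment 7 ≥ 6 mo; reserves 12.8 ≥ 9 mo → does not qualify.
Option B: score 585 < 660; DTI 36.8% ≤ 38%; employment 7 < 24 mo → does not qualify.
Option C: score 585 ≥ 580; DTI 36.8% ≤ 38%; reserves 12.8 ≥ 4 mo → qualifies.

Option C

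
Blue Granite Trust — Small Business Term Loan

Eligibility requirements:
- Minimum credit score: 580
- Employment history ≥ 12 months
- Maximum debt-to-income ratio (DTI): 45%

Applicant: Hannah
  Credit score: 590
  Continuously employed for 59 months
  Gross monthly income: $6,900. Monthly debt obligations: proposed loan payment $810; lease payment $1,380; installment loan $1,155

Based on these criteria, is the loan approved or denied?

Denied

Credit score 590 ≥ 580 (meets)
Employment 59 ≥ 12 months
Total monthly debts = (810 + 1,380 + 1,155) = 3,345. Debt-to-income = 3,345/6,900 = 48.5% — over 45% limit
Fails on DTI.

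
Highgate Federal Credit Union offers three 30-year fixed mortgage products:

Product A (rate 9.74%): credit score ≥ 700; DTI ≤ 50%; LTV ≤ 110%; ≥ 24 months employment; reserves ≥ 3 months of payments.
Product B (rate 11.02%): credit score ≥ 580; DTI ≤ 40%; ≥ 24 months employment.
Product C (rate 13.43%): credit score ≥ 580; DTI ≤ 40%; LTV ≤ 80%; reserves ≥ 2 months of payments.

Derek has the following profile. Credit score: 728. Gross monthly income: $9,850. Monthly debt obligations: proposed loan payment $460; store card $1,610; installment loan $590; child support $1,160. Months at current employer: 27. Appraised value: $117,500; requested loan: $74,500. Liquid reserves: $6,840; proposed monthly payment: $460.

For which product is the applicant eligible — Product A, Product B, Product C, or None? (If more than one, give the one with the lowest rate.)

Product A

Total debts = (460 + 1,610 + 590 + 1,160) = 3,820; DTI = 3,820/9,850 = 38.8%.
LTV = 74,500/117,500 = 63.4%.
Reserves = 6,840/460 = 14.9 months.
Product A: score 728 ≥ 700; DTI 38.8% ≤ 50%; LTV 63.4% ≤ 110%; employment 27 ≥ 24 mo; reserves 14.9 ≥ 3 mo → qualifies.
Product B: score 728 ≥ 580; DTI 38.8% ≤ 40%; employment 27 ≥ 24 mo → qualifies.
Product C: score 728 ≥ 580; DTI 38.8% ≤ 40%; LTV 63.4% ≤ 80%; reserves 14.9 ≥ 2 mo → qualifies.
Qualifying: Product A, Product B, Product C. Lowest rate is 9.74% → Product A.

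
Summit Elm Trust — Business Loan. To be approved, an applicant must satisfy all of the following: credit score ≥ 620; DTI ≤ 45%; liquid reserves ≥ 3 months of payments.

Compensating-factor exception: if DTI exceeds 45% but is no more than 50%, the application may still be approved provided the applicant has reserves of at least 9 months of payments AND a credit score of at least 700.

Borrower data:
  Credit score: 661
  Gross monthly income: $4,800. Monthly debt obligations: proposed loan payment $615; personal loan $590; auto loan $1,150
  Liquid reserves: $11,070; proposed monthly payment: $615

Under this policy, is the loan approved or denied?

Denied

Credit score 661 ≥ 620 (meets base)
Total debts = (615 + 590 + 1,150) = 2,355. DTI = 2,355/4,800 = 49.1% > 45% — standard DTI limit exceeded.
Reserves: 11,070 ÷ 615 = 18.0 months (meets 3-month minimum)
DTI 49.1% is within the 45%–50% exception band; checking compensating factors.
Reserves 18.0 ≥ 9 months; credit score 661 < 700.
Compensating-factor requirement not fully met.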